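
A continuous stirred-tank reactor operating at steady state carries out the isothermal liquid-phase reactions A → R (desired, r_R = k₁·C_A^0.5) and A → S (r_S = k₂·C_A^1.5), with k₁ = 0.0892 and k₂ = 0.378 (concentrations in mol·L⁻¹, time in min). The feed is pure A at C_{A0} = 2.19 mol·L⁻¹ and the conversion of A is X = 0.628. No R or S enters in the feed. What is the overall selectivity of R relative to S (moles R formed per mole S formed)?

Exit C_A = C_{A0}(1−X) = 2.19×0.372 = 0.8147 mol·L⁻¹.
In a CSTR the entire volume is at exit conditions, so r_R = 0.0892×0.8147^0.5 = 0.08051 and r_S = 0.378×0.8147^1.5 = 0.2780.
Overall selectivity = C_R/C_S = r_Rτ/(r_Sτ) = r_R/r_S = 0.290.

0.290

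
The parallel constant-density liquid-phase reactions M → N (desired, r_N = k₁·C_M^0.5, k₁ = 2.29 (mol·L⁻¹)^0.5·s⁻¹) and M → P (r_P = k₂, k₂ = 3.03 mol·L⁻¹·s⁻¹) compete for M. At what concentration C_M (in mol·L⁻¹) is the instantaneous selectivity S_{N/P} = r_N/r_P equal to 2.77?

S_{N/P} = (k₁/k₂)·C_M^0.5 ⇒ C_M = (S·k₂/k₁)^(2).
= (2.77×3.03/2.29)^(2) = (3.665)^(2) = 13.4 mol·L⁻¹.

13.4 mol·L⁻¹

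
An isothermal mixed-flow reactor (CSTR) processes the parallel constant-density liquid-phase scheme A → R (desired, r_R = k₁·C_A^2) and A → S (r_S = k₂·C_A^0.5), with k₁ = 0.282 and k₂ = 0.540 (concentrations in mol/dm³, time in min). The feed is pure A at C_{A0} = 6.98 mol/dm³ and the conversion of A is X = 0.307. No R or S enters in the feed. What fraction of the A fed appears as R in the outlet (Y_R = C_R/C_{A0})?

Exit C_A = C_{A0}(1−X) = 6.98×0.693 = 4.837 mol/dm³.
A CSTR operates uniformly at the exit composition, giving r_R = 6.598 and r_S = 1.188 (each k·C_A^n at C_A = 4.837).
Fraction of consumed A going to R: r_R/(r_R+r_S) = 0.8475.
C_R = 0.8475·C_{A0}·X = 0.8475×6.98×0.307 = 1.82 mol/dm³; Y_R = C_R/C_{A0} = 0.260.

0.260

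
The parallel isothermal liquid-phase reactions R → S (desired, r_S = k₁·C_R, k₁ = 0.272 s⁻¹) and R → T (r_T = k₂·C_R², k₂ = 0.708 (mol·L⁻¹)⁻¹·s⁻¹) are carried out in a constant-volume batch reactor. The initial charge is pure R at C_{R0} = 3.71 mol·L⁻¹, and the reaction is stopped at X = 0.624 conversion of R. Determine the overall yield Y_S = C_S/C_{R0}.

C_R = C_{R0}(1−X) = 1.395 mol·L⁻¹.
Along a PFR/batch, dC_S/dC_R = −r_S/(r_S+r_T) = −k₁/(k₁+k₂·C_R).
Integrating from C_{R0} to C_R: C_S = (0.272/0.708)·ln[(0.272+0.708·3.71)/(0.272+0.708·1.39)] = 0.3842·ln(2.899/1.260) = 0.3202 mol·L⁻¹.
Y_S = C_S/C_{R0} = 0.3202/3.71 = 0.0863.

0.0863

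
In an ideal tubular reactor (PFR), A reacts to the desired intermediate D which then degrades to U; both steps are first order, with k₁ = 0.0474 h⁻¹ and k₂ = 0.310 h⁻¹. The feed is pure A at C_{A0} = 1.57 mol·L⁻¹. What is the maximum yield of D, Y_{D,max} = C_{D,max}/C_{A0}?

0.109

For a first-order series the maximum intermediate yield is C_{D,max}/C_{A0} = (k₁/k₂)^[k₂/(k₂−k₁)].
= (0.0474/0.310)^(0.310/(0.310−0.0474)) = (0.1529)^(1.181) = 0.1089.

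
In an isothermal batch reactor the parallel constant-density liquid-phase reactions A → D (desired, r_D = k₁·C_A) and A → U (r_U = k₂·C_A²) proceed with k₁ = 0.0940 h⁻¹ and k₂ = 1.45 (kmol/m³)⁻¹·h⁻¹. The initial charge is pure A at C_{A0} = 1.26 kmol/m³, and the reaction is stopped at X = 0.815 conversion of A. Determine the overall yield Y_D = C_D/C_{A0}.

0.0768

C_A = C_{A0}(1−X) = 0.2331 kmol/m³.
Along a PFR/batch, dC_D/dC_A = −r_D/(r_D+r_U) = −k₁/(k₁+k₂·C_A).
Integrating from C_{A0} to C_A: C_D = (0.0940/1.45)·ln[(0.0940+1.45·1.26)/(0.0940+1.45·0.233)] = 0.06483·ln(1.921/0.4320) = 0.09673 kmol/m³.
Y_D = C_D/C_{A0} = 0.09673/1.26 = 0.0768.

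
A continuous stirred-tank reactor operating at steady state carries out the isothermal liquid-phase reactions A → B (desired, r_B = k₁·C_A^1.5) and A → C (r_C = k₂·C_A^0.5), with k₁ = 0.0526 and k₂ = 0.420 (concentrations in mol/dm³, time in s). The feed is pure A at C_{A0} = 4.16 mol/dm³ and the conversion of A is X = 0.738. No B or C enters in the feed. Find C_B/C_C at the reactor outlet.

0.136

Exit C_A = C_{A0}(1−X) = 4.16×0.262 = 1.090 mol/dm³.
Rates in a CSTR are evaluated at the outlet concentration: r_B = 0.0526×1.090^1.5 = 0.05985, r_C = 0.420×1.090^0.5 = 0.4385.
Overall selectivity = C_B/C_C = r_Bτ/(r_Cτ) = r_B/r_C = 0.136.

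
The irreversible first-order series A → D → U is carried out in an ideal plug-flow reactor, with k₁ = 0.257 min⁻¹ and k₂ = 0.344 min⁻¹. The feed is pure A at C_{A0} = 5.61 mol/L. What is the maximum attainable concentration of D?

1.77 mol/L

Evaluating C_D at τ_opt = ln(k₂/k₁)/(k₂−k₁) gives C_{D,max}/C_{A0} = (k₁/k₂)^[k₂/(k₂−k₁)].
= (0.257/0.344)^(0.344/(0.344−0.257)) = (0.7471)^(3.954) = 0.3157.
C_{D,max} = 0.3157×5.61 = 1.77 mol/L.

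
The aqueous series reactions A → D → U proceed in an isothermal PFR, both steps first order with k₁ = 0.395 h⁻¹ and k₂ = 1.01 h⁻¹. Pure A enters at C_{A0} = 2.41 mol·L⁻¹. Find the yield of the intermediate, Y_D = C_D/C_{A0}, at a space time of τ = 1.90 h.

The intermediate concentration in a first-order A→B→C sequence is C_D = k₁C_{A0}(e^(−k₁τ) − e^(−k₂τ))/(k₂−k₁).
e^(−k₁τ) = e^(−0.395×1.90) = e^(−0.7505) = 0.4721; e^(−k₂τ) = e^(−1.919) = 0.1468.
C_D = 0.395×2.41/(1.01−0.395) × (0.4721−0.1468) = 1.548×0.3254 = 0.5036 mol·L⁻¹.
Y_D = C_D/C_{A0} = 0.5036/2.41 = 0.209.

0.209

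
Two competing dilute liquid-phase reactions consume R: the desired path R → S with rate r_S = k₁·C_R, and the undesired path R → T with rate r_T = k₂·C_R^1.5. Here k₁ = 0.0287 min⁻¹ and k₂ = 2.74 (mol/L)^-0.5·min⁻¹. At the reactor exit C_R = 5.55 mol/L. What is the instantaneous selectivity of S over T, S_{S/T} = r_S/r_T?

S_{S/T} = r_S/r_T = (k₁·C_R)/(k₂·C_R^1.5) = (k₁/k₂)·C_R^-0.5.
= (0.0287×5.550) / (2.74×5.550^1.5) = 0.1593/35.83 = 0.00445.
The undesired path is higher order in R, so low C_R (CSTR or dilute feed) favours S.

0.00445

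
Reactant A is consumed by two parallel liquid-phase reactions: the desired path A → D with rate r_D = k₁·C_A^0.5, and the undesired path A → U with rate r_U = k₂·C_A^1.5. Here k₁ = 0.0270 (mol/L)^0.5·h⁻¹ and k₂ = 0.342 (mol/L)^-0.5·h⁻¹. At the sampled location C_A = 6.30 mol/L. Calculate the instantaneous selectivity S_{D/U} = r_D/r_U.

S_{D/U} = r_D/r_U = (k₁·C_A^0.5)/(k₂·C_A^1.5) = (k₁/k₂)·C_A⁻¹.
= (0.0270×6.300^0.5) / (0.342×6.300^1.5) = 0.06777/5.408 = 0.0125.
The undesired path is higher order in A, so low C_A (CSTR or dilute feed) favours D.

0.0125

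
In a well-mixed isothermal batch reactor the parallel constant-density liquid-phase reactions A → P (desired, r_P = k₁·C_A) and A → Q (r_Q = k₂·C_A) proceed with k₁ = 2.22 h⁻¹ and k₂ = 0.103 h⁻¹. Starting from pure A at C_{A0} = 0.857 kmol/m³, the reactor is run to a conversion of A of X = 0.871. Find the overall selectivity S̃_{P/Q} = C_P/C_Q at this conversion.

21.6

C_A = C_{A0}(1−X) = 0.1106 kmol/m³.
Both paths are first order in A, so the instantaneous fraction to P is constant: dC_P/d(−C_A) = k₁/(k₁+k₂) = 0.9557.
C_P = 0.9557·(C_{A0}−C_A) = 0.9557×0.7464 = 0.713 kmol/m³.
C_Q = (C_{A0}−C_A)−C_P = 0.03310 kmol/m³; S̃_{P/Q} = 0.7134/0.03310 = 21.6.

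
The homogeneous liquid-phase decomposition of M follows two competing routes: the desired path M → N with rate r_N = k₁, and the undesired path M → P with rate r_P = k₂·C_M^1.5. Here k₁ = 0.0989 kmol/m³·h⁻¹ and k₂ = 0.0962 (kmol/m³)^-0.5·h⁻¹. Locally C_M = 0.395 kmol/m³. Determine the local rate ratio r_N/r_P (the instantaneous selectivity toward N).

4.14

S_{N/P} = r_N/r_P = (k₁)/(k₂·C_M^1.5) = (k₁/k₂)·C_M^-1.5.
= (0.0989) / (0.0962×0.3950^1.5) = 0.09890/0.02388 = 4.14.
The undesired path is higher order in M, so low C_M (CSTR or dilute feed) favours N.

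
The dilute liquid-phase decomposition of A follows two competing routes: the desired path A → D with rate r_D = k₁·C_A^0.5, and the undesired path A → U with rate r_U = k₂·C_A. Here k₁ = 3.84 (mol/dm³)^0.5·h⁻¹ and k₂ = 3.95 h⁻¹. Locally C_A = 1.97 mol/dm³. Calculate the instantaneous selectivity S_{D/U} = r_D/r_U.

S_{D/U} = r_D/r_U = (k₁·C_A^0.5)/(k₂·C_A) = (k₁/k₂)·C_A^-0.5.
= (3.84×1.970^0.5) / (3.95×1.970) = 5.390/7.782 = 0.693.
The undesired path is higher order in A, so low C_A (CSTR or dilute feed) favours D.

0.693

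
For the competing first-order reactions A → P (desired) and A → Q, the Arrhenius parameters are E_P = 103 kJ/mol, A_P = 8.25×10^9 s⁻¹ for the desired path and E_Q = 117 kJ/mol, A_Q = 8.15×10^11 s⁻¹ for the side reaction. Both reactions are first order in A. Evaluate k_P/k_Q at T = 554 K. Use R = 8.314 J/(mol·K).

Since both paths have the same order in A, the concentration cancels and S_{P/Q} = k_P/k_Q = (A_P/A_Q)·exp[(E_Q−E_P)/(RT)].
(E_Q−E_P)/(RT) = (117−103)×10³/(8.314×554) = 14000/4606 = 3.040.
k_P/k_Q = (8.25×10^9/8.15×10^11)·exp(3.040) = 0.01012 × 20.90 = 0.212.

0.212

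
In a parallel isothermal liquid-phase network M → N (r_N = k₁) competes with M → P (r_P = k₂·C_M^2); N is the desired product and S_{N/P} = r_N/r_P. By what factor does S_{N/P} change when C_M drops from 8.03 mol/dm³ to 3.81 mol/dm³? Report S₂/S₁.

4.44

S_{N/P} = (k₁/k₂)·C_M^-2, so S₂/S₁ = (C_{M,2}/C_{M,1})^-2.
= (3.81/8.03)^(-2) = (0.4745)^(-2) = 4.44.
Selectivity toward N rises as C_M falls — low-concentration operation is favoured.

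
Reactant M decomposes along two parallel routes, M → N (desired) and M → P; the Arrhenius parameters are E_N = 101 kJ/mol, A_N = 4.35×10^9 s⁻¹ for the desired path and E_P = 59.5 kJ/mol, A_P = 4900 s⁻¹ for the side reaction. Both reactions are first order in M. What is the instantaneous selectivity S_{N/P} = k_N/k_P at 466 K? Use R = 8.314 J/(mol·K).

19.8

With equal orders, S_{N/P} = k_N/k_P = (A_N/A_P)·exp[(E_P−E_N)/(RT)].
(E_P−E_N)/(RT) = (59.5−101)×10³/(8.314×466) = -41500/3874 = -10.71.
k_N/k_P = (4.35×10^9/4900)·exp(-10.71) = 8.878×10^5 × 2.229×10^-5 = 19.8.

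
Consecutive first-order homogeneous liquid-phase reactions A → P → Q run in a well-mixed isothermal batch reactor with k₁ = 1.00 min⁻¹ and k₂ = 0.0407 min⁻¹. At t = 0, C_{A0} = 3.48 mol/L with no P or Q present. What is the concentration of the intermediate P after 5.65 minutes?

Solving the coupled first-order balances gives C_P(t) = [k₁/(k₂−k₁)]·C_{A0}·(e^(−k₁t) − e^(−k₂t)).
e^(−k₁t) = e^(−1.00×5.65) = e^(−5.650) = 0.003518; e^(−k₂t) = e^(−0.2300) = 0.7946.
C_P = 1.00×3.48/(0.0407−1.00) × (0.003518−0.7946) = (-3.628)×(-0.7911) = 2.870 mol/L.

2.87 mol/L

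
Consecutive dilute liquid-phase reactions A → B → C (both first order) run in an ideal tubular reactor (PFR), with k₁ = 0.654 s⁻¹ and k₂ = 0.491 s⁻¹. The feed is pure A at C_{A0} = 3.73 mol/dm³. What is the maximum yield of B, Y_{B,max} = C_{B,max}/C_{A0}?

Evaluating C_B at τ_opt = ln(k₂/k₁)/(k₂−k₁) gives C_{B,max}/C_{A0} = (k₁/k₂)^[k₂/(k₂−k₁)].
= (0.654/0.491)^(0.491/(0.491−0.654)) = (1.332)^(-3.012) = 0.4217.

0.422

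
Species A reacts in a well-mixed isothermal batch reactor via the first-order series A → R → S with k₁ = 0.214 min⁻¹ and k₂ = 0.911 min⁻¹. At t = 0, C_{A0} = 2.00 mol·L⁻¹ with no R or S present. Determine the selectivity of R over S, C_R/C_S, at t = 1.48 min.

1.13

The intermediate concentration in a first-order A→B→C sequence is C_R = k₁C_{A0}(e^(−k₁t) − e^(−k₂t))/(k₂−k₁).
e^(−k₁t) = e^(−0.214×1.48) = e^(−0.3167) = 0.7285; e^(−k₂t) = e^(−1.348) = 0.2597.
C_R = 0.214×2.00/(0.911−0.214) × (0.7285−0.2597) = 0.6141×0.4688 = 0.2879 mol·L⁻¹.
C_A = C_{A0}e^(−k₁t) = 1.457 mol·L⁻¹, so C_S = C_{A0}−C_A−C_R = 0.2550 mol·L⁻¹; C_R/C_S = 1.13.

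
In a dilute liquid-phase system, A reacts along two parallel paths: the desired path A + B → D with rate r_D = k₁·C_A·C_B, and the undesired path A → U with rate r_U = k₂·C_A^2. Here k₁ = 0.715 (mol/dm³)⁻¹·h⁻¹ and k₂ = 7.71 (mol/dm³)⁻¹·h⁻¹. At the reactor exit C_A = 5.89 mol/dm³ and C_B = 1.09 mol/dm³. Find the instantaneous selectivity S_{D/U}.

0.0172

S_{D/U} = r_D/r_U = (k₁·C_A·C_B)/(k₂·C_A^2) = (k₁/k₂)·C_A⁻¹·C_B.
= (0.715×5.890×1.090) / (7.71×5.890^2) = 4.590/267.5 = 0.0172.
The undesired path is higher order in A, so low C_A (CSTR or dilute feed) favours D.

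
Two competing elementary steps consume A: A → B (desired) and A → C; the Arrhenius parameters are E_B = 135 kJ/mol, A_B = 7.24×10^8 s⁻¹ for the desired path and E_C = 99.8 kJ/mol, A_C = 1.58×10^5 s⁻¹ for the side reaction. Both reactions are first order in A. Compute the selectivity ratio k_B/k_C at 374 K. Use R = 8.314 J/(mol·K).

0.0556

k_B/k_C = (A_B/A_C)·exp[−(E_B−E_C)/(RT)] = (A_B/A_C)·exp[(E_C−E_B)/(RT)].
(E_C−E_B)/(RT) = (99.8−135)×10³/(8.314×374) = -35200/3109 = -11.32.
k_B/k_C = (7.24×10^8/1.58×10^5)·exp(-11.32) = 4582 × 1.212×10^-5 = 0.0556.
Since E_B > E_C, raising the temperature improves selectivity toward B.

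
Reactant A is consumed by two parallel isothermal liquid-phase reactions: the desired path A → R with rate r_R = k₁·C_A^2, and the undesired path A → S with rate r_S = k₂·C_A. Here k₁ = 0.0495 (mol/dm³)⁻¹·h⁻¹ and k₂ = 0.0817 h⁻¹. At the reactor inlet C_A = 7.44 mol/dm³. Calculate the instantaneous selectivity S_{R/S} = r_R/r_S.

4.51

S_{R/S} = r_R/r_S = (k₁·C_A^2)/(k₂·C_A) = (k₁/k₂)·C_A.
= (0.0495×7.440^2) / (0.0817×7.440) = 2.740/0.6078 = 4.51.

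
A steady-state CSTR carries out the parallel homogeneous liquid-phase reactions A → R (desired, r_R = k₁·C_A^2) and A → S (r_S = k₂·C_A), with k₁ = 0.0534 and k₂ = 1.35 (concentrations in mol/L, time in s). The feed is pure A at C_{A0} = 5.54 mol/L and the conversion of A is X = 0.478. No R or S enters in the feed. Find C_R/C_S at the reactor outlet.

Exit C_A = C_{A0}(1−X) = 5.54×0.522 = 2.892 mol/L.
In a CSTR the entire volume is at exit conditions, so r_R = 0.0534×2.892^2 = 0.4466 and r_S = 1.35×2.892 = 3.904.
Overall selectivity = C_R/C_S = r_Rτ/(r_Sτ) = r_R/r_S = 0.114.

0.114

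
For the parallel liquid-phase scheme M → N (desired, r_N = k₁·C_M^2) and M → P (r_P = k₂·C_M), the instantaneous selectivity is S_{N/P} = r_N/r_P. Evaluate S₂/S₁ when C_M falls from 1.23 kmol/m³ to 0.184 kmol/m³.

S_{N/P} = (k₁/k₂)·C_M, so S₂/S₁ = (C_{M,2}/C_{M,1}).
= 0.184/1.23 = 0.150.

0.150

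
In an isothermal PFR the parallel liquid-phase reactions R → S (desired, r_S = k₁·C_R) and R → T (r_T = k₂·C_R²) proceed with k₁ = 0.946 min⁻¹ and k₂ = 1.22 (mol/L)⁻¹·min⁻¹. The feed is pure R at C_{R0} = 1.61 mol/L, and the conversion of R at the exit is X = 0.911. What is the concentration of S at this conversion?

0.740 mol/L

C_R = C_{R0}(1−X) = 0.1433 mol/L.
Along a PFR/batch, dC_S/dC_R = −r_S/(r_S+r_T) = −k₁/(k₁+k₂·C_R).
Integrating from C_{R0} to C_R: C_S = (0.946/1.22)·ln[(0.946+1.22·1.61)/(0.946+1.22·0.143)] = 0.7754·ln(2.910/1.121) = 0.7399 mol/L.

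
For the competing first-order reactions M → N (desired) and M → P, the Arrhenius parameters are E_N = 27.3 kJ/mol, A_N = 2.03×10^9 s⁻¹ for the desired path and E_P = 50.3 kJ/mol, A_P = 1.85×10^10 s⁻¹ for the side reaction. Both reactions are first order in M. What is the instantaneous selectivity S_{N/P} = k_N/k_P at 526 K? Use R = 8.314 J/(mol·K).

21.1

With equal orders, S_{N/P} = k_N/k_P = (A_N/A_P)·exp[(E_P−E_N)/(RT)].
(E_P−E_N)/(RT) = (50.3−27.3)×10³/(8.314×526) = 23000/4373 = 5.259.
k_N/k_P = (2.03×10^9/1.85×10^10)·exp(5.259) = 0.1097 × 192.4 = 21.1.
Since E_N < E_P, lowering the temperature improves selectivity toward N.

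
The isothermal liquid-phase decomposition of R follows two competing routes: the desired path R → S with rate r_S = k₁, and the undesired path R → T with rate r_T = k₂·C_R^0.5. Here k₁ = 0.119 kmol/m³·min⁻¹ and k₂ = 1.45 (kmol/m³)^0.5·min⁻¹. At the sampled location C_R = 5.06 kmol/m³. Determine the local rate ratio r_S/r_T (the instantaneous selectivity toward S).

S_{S/T} = r_S/r_T = (k₁)/(k₂·C_R^0.5) = (k₁/k₂)·C_R^-0.5.
= (0.119) / (1.45×5.060^0.5) = 0.1190/3.262 = 0.0365.
The undesired path is higher order in R, so low C_R (CSTR or dilute feed) favours S.

0.0365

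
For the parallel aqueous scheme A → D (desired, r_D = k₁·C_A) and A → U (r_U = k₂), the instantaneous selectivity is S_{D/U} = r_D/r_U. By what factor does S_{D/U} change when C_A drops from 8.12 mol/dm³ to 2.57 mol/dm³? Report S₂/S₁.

S_{D/U} = (k₁/k₂)·C_A, so S₂/S₁ = (C_{A,2}/C_{A,1}).
= 2.57/8.12 = 0.317.
Selectivity toward D falls as C_A falls — high-concentration operation is favoured.

0.317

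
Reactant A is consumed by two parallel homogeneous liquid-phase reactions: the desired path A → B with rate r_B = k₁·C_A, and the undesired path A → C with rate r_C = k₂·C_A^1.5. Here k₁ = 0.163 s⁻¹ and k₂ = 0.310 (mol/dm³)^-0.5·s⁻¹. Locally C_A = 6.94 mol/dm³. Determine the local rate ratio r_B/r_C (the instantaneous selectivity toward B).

S_{B/C} = r_B/r_C = (k₁·C_A)/(k₂·C_A^1.5) = (k₁/k₂)·C_A^-0.5.
= (0.163×6.940) / (0.310×6.940^1.5) = 1.131/5.668 = 0.200.

0.200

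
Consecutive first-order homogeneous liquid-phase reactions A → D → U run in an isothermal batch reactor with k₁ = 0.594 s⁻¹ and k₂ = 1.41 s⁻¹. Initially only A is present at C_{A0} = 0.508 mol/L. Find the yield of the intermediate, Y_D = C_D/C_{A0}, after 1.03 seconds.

For first-order series with pure A initially, C_D(t) = k₁C_{A0}/(k₂−k₁)·(e^(−k₁t) − e^(−k₂t)).
e^(−k₁t) = e^(−0.594×1.03) = e^(−0.6118) = 0.5424; e^(−k₂t) = e^(−1.452) = 0.2340.
C_D = 0.594×0.508/(1.41−0.594) × (0.5424−0.2340) = 0.3698×0.3083 = 0.1140 mol/L.
Y_D = C_D/C_{A0} = 0.1140/0.508 = 0.224.

0.224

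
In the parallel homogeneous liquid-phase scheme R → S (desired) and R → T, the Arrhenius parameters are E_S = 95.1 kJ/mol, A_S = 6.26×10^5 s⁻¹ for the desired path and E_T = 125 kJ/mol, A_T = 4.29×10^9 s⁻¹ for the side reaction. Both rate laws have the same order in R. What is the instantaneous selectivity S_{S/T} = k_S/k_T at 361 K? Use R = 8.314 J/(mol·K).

Since both paths have the same order in R, the concentration cancels and S_{S/T} = k_S/k_T = (A_S/A_T)·exp[(E_T−E_S)/(RT)].
(E_T−E_S)/(RT) = (125−95.1)×10³/(8.314×361) = 29900/3001 = 9.962.
k_S/k_T = (6.26×10^5/4.29×10^9)·exp(9.962) = 1.459×10^-4 × 21209 = 3.09.

3.09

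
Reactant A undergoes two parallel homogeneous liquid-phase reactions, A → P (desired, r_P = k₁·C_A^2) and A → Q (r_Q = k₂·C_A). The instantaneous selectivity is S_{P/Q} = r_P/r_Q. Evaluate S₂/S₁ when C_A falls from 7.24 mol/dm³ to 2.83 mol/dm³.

0.391

S_{P/Q} = (k₁/k₂)·C_A, so S₂/S₁ = (C_{A,2}/C_{A,1}).
= 2.83/7.24 = 0.391.
Selectivity toward P falls as C_A falls — high-concentration operation is favoured.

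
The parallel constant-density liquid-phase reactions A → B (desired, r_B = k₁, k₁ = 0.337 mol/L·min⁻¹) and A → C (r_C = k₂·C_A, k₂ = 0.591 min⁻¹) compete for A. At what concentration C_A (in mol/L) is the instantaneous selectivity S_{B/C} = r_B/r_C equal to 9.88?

0.0577 mol/L

S_{B/C} = (k₁/k₂)·C_A⁻¹ ⇒ C_A = (S·k₂/k₁)^(-1).
= (9.88×0.591/0.337)^(-1) = (17.33)^(-1) = 0.0577 mol/L.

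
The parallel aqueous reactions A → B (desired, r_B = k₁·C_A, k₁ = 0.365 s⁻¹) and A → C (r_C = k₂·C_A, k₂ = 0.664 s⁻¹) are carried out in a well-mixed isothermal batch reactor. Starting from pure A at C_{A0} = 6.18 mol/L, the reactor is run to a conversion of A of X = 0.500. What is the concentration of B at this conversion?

1.10 mol/L

C_A = C_{A0}(1−X) = 3.090 mol/L.
Both paths are first order in A, so the instantaneous fraction to B is constant: dC_B/d(−C_A) = k₁/(k₁+k₂) = 0.3547.
C_B = 0.3547·(C_{A0}−C_A) = 0.3547×3.090 = 1.10 mol/L.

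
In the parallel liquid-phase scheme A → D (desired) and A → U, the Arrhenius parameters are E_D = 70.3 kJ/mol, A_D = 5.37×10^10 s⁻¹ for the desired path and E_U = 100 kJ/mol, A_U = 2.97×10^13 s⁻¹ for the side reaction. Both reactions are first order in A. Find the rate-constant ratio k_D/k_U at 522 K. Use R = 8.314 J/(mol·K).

Since both paths have the same order in A, the concentration cancels and S_{D/U} = k_D/k_U = (A_D/A_U)·exp[(E_U−E_D)/(RT)].
(E_U−E_D)/(RT) = (100−70.3)×10³/(8.314×522) = 29700/4340 = 6.843.
k_D/k_U = (5.37×10^10/2.97×10^13)·exp(6.843) = 0.001808 × 937.7 = 1.70.

1.70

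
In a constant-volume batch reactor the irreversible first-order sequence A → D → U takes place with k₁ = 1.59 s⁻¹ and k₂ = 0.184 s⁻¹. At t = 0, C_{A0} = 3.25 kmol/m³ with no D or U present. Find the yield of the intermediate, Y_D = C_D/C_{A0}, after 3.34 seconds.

The intermediate concentration in a first-order A→B→C sequence is C_D = k₁C_{A0}(e^(−k₁t) − e^(−k₂t))/(k₂−k₁).
e^(−k₁t) = e^(−1.59×3.34) = e^(−5.311) = 0.004939; e^(−k₂t) = e^(−0.6146) = 0.5409.
C_D = 1.59×3.25/(0.184−1.59) × (0.004939−0.5409) = (-3.675)×(-0.5359) = 1.970 kmol/m³.
Y_D = C_D/C_{A0} = 1.970/3.25 = 0.606.

0.606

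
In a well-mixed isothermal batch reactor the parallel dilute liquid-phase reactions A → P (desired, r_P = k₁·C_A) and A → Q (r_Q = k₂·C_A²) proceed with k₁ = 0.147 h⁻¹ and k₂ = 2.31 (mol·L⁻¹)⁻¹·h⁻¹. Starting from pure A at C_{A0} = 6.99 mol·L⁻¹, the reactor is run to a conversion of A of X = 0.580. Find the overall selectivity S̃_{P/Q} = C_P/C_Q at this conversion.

0.0136

C_A = C_{A0}(1−X) = 2.936 mol·L⁻¹.
Along a PFR/batch, dC_P/dC_A = −r_P/(r_P+r_Q) = −k₁/(k₁+k₂·C_A).
Integrating from C_{A0} to C_A: C_P = (0.147/2.31)·ln[(0.147+2.31·6.99)/(0.147+2.31·2.94)] = 0.06364·ln(16.29/6.929) = 0.05442 mol·L⁻¹.
C_Q = (C_{A0}−C_A)−C_P = 4.000 mol·L⁻¹; S̃_{P/Q} = 0.05442/4.000 = 0.0136.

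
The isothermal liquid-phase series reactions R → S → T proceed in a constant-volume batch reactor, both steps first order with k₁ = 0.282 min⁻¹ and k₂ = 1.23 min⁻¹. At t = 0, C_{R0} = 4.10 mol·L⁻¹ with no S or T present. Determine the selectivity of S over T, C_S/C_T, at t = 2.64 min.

Solving the coupled first-order balances gives C_S(t) = [k₁/(k₂−k₁)]·C_{R0}·(e^(−k₁t) − e^(−k₂t)).
e^(−k₁t) = e^(−0.282×2.64) = e^(−0.7445) = 0.4750; e^(−k₂t) = e^(−3.247) = 0.03888.
C_S = 0.282×4.10/(1.23−0.282) × (0.4750−0.03888) = 1.220×0.4361 = 0.5319 mol·L⁻¹.
C_R = C_{R0}e^(−k₁t) = 1.947 mol·L⁻¹, so C_T = C_{R0}−C_R−C_S = 1.621 mol·L⁻¹; C_S/C_T = 0.328.

0.328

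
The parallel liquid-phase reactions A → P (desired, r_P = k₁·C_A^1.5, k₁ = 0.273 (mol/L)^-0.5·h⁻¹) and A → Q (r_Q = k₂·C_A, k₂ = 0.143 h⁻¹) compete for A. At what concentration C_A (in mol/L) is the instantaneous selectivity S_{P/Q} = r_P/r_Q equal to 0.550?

0.0830 mol/L

S_{P/Q} = (k₁/k₂)·C_A^0.5 ⇒ C_A = (S·k₂/k₁)^(2).
= (0.550×0.143/0.273)^(2) = (0.2881)^(2) = 0.0830 mol/L.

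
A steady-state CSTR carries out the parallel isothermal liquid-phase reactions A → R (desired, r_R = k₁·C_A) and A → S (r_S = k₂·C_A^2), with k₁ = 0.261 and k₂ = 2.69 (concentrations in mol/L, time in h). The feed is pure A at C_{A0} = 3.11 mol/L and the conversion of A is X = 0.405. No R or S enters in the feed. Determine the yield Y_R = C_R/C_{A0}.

Exit C_A = C_{A0}(1−X) = 3.11×0.595 = 1.850 mol/L.
Rates in a CSTR are evaluated at the outlet concentration: r_R = 0.261×1.850 = 0.4830, r_S = 2.69×1.850^2 = 9.211.
Fraction of consumed A going to R: r_R/(r_R+r_S) = 0.04982.
C_R = 0.04982·C_{A0}·X = 0.04982×3.11×0.405 = 0.0628 mol/L; Y_R = C_R/C_{A0} = 0.0202.

0.0202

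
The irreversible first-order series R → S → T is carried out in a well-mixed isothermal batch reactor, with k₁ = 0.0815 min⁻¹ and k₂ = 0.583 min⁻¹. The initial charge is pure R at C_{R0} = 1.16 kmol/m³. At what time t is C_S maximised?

3.92 min

For first-order series the maximum of C_S occurs at t_opt = ln(k₂/k₁)/(k₂−k₁).
= ln(0.583/0.0815)/(0.583−0.0815) = ln(7.153)/0.5015 = 1.968/0.5015 = 3.92 min.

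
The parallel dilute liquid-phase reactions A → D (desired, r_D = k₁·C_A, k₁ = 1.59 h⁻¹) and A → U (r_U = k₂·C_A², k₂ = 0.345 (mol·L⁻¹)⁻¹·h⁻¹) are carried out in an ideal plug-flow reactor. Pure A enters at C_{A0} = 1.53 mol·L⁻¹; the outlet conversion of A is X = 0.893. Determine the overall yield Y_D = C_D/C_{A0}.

C_A = C_{A0}(1−X) = 0.1637 mol·L⁻¹.
Along a PFR/batch, dC_D/dC_A = −r_D/(r_D+r_U) = −k₁/(k₁+k₂·C_A).
Integrating from C_{A0} to C_A: C_D = (1.59/0.345)·ln[(1.59+0.345·1.53)/(1.59+0.345·0.164)] = 4.609·ln(2.118/1.646) = 1.160 mol·L⁻¹.
Y_D = C_D/C_{A0} = 1.160/1.53 = 0.758.

0.758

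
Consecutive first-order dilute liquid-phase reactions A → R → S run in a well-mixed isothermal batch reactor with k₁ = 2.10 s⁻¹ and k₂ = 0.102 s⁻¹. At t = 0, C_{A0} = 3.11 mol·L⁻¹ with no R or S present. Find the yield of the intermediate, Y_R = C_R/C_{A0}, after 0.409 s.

0.563

For first-order series with pure A initially, C_R(t) = k₁C_{A0}/(k₂−k₁)·(e^(−k₁t) − e^(−k₂t)).
e^(−k₁t) = e^(−2.10×0.409) = e^(−0.8589) = 0.4236; e^(−k₂t) = e^(−0.04172) = 0.9591.
C_R = 2.10×3.11/(0.102−2.10) × (0.4236−0.9591) = (-3.269)×(-0.5355) = 1.750 mol·L⁻¹.
Y_R = C_R/C_{A0} = 1.750/3.11 = 0.563.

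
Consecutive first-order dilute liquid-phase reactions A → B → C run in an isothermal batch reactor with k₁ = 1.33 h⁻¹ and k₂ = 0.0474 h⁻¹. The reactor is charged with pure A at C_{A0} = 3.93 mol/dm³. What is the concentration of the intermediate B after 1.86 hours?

3.39 mol/dm³

For first-order series with pure A initially, C_B(t) = k₁C_{A0}/(k₂−k₁)·(e^(−k₁t) − e^(−k₂t)).
e^(−k₁t) = e^(−1.33×1.86) = e^(−2.474) = 0.08426; e^(−k₂t) = e^(−0.08816) = 0.9156.
C_B = 1.33×3.93/(0.0474−1.33) × (0.08426−0.9156) = (-4.075)×(-0.8313) = 3.388 mol/dm³.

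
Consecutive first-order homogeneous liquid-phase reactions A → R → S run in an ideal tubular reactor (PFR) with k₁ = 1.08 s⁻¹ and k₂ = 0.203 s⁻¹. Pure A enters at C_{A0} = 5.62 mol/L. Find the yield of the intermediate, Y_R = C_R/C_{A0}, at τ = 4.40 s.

Solving the coupled first-order balances gives C_R(τ) = [k₁/(k₂−k₁)]·C_{A0}·(e^(−k₁τ) − e^(−k₂τ)).
e^(−k₁τ) = e^(−1.08×4.40) = e^(−4.752) = 0.008634; e^(−k₂τ) = e^(−0.8932) = 0.4093.
C_R = 1.08×5.62/(0.203−1.08) × (0.008634−0.4093) = (-6.921)×(-0.4007) = 2.773 mol/L.
Y_R = C_R/C_{A0} = 2.773/5.62 = 0.493.

0.493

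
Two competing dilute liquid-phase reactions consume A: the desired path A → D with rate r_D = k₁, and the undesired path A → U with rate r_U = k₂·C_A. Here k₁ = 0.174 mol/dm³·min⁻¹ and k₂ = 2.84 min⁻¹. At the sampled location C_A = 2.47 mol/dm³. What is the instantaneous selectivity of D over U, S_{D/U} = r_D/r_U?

S_{D/U} = r_D/r_U = (k₁)/(k₂·C_A) = (k₁/k₂)·C_A⁻¹.
= (0.174) / (2.84×2.470) = 0.1740/7.015 = 0.0248.
The undesired path is higher order in A, so low C_A (CSTR or dilute feed) favours D.

0.0248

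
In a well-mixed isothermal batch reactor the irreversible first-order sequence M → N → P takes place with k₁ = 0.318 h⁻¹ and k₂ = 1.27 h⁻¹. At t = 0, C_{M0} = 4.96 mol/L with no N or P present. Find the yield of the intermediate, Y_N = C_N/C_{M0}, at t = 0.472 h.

Solving the coupled first-order balances gives C_N(t) = [k₁/(k₂−k₁)]·C_{M0}·(e^(−k₁t) − e^(−k₂t)).
e^(−k₁t) = e^(−0.318×0.472) = e^(−0.1501) = 0.8606; e^(−k₂t) = e^(−0.5994) = 0.5491.
C_N = 0.318×4.96/(1.27−0.318) × (0.8606−0.5491) = 1.657×0.3115 = 0.5161 mol/L.
Y_N = C_N/C_{M0} = 0.5161/4.96 = 0.104.

0.104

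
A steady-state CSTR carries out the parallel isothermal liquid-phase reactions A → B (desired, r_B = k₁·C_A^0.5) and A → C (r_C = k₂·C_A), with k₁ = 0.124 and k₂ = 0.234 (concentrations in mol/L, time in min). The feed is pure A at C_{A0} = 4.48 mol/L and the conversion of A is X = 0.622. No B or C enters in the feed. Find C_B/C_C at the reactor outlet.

Exit C_A = C_{A0}(1−X) = 4.48×0.378 = 1.693 mol/L.
In a CSTR the entire volume is at exit conditions, so r_B = 0.124×1.693^0.5 = 0.1614 and r_C = 0.234×1.693 = 0.3963.
Overall selectivity = C_B/C_C = r_Bτ/(r_Cτ) = r_B/r_C = 0.407.

0.407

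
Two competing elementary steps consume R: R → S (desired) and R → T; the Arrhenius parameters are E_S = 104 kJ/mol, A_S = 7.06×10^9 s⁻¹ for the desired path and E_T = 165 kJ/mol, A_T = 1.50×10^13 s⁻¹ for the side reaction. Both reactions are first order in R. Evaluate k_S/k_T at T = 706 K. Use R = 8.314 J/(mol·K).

With equal orders, S_{S/T} = k_S/k_T = (A_S/A_T)·exp[(E_T−E_S)/(RT)].
(E_T−E_S)/(RT) = (165−104)×10³/(8.314×706) = 61000/5870 = 10.39.
k_S/k_T = (7.06×10^9/1.50×10^13)·exp(10.39) = 4.707×10^-4 × 32610 = 15.3.
Since E_S < E_T, lowering the temperature improves selectivity toward S.

15.3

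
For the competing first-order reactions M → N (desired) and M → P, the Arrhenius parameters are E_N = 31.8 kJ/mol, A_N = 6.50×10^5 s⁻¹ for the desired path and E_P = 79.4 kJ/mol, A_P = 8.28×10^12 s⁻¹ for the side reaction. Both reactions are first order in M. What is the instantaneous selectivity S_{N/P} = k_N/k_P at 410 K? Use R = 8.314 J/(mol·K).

0.0911

k_N/k_P = (A_N/A_P)·exp[−(E_N−E_P)/(RT)] = (A_N/A_P)·exp[(E_P−E_N)/(RT)].
(E_P−E_N)/(RT) = (79.4−31.8)×10³/(8.314×410) = 47600/3409 = 13.96.
k_N/k_P = (6.50×10^5/8.28×10^12)·exp(13.96) = 7.850×10^-8 × 1.160×10^6 = 0.0911.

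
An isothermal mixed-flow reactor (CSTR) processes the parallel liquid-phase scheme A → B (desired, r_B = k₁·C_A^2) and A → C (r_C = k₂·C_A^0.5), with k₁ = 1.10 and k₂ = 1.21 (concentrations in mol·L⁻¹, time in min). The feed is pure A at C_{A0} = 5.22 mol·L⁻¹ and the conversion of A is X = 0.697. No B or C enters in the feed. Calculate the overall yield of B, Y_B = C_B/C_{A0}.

0.449

Exit C_A = C_{A0}(1−X) = 5.22×0.303 = 1.582 mol·L⁻¹.
A CSTR operates uniformly at the exit composition, giving r_B = 2.752 and r_C = 1.522 (each k·C_A^n at C_A = 1.582).
Fraction of consumed A going to B: r_B/(r_B+r_C) = 0.6439.
C_B = 0.6439·C_{A0}·X = 0.6439×5.22×0.697 = 2.34 mol·L⁻¹; Y_B = C_B/C_{A0} = 0.449.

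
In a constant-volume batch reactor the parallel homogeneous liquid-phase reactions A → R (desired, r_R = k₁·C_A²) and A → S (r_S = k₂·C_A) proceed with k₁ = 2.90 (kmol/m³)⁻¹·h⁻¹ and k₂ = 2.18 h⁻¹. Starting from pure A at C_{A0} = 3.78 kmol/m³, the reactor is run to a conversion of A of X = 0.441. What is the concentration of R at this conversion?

C_A = C_{A0}(1−X) = 2.113 kmol/m³.
Along a PFR/batch, dC_S/dC_A = −r_S/(r_R+r_S) = −k₂/(k₂+k₁·C_A).
Integrating from C_{A0} to C_A: C_S = (2.18/2.90)·ln[(2.18+2.90·3.78)/(2.18+2.90·2.11)] = 0.7517·ln(13.14/8.308) = 0.3448 kmol/m³.
Then C_R = (C_{A0}−C_A) − C_S = 1.667 − 0.3448 = 1.322 kmol/m³.

1.32 kmol/m³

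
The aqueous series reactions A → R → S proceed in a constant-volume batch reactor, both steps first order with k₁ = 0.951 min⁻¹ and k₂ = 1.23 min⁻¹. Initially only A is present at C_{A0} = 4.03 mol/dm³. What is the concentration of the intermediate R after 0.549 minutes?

1.16 mol/dm³

Solving the coupled first-order balances gives C_R(t) = [k₁/(k₂−k₁)]·C_{A0}·(e^(−k₁t) − e^(−k₂t)).
e^(−k₁t) = e^(−0.951×0.549) = e^(−0.5221) = 0.5933; e^(−k₂t) = e^(−0.6753) = 0.5090.
C_R = 0.951×4.03/(1.23−0.951) × (0.5933−0.5090) = 13.74×0.08425 = 1.157 mol/dm³.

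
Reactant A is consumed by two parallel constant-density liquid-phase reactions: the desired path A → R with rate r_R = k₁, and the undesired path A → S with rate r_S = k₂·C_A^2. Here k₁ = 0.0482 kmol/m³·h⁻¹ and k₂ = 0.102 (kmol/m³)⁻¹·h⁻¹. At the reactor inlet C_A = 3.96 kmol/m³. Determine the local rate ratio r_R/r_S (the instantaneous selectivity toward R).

S_{R/S} = r_R/r_S = (k₁)/(k₂·C_A^2) = (k₁/k₂)·C_A^-2.
= (0.0482) / (0.102×3.960^2) = 0.04820/1.600 = 0.0301.

0.0301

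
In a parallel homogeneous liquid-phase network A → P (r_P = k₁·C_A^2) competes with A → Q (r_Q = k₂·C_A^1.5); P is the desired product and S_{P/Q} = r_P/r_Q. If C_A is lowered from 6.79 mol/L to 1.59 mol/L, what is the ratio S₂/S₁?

S_{P/Q} = (k₁/k₂)·C_A^0.5, so S₂/S₁ = (C_{A,2}/C_{A,1})^0.5.
= (1.59/6.79)^0.5 = (0.2342)^0.5 = 0.484.
Selectivity toward P falls as C_A falls — high-concentration operation is favoured.

0.484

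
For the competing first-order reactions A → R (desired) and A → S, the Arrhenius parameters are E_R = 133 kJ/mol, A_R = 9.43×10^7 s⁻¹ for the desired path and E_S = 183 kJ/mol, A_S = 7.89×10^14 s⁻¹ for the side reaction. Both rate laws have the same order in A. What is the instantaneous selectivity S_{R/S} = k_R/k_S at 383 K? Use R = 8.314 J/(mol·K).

0.789

Since both paths have the same order in A, the concentration cancels and S_{R/S} = k_R/k_S = (A_R/A_S)·exp[(E_S−E_R)/(RT)].
(E_S−E_R)/(RT) = (183−133)×10³/(8.314×383) = 50000/3184 = 15.70.
k_R/k_S = (9.43×10^7/7.89×10^14)·exp(15.70) = 1.195×10^-7 × 6.598×10^6 = 0.789.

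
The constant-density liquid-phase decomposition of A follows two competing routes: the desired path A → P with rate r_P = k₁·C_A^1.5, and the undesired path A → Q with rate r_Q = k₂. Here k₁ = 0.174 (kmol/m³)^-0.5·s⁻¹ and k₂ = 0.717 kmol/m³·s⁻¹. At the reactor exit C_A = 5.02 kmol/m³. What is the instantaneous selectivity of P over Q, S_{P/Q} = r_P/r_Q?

S_{P/Q} = r_P/r_Q = (k₁·C_A^1.5)/(k₂) = (k₁/k₂)·C_A^1.5.
= (0.174×5.020^1.5) / (0.717) = 1.957/0.7170 = 2.73.

2.73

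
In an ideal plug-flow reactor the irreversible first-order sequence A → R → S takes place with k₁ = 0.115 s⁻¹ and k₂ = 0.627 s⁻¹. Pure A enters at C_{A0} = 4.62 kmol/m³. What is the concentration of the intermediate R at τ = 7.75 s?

0.418 kmol/m³

The intermediate concentration in a first-order A→B→C sequence is C_R = k₁C_{A0}(e^(−k₁τ) − e^(−k₂τ))/(k₂−k₁).
e^(−k₁τ) = e^(−0.115×7.75) = e^(−0.8912) = 0.4101; e^(−k₂τ) = e^(−4.859) = 0.007756.
C_R = 0.115×4.62/(0.627−0.115) × (0.4101−0.007756) = 1.038×0.4024 = 0.4176 kmol/m³.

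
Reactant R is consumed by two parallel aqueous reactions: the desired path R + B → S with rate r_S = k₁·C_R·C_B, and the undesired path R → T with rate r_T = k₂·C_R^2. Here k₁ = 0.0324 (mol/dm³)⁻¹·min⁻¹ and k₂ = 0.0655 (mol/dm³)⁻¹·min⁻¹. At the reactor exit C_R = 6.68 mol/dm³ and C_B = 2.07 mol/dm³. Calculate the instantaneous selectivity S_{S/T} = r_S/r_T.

0.153

S_{S/T} = r_S/r_T = (k₁·C_R·C_B)/(k₂·C_R^2) = (k₁/k₂)·C_R⁻¹·C_B.
= (0.0324×6.680×2.070) / (0.0655×6.680^2) = 0.4480/2.923 = 0.153.
The undesired path is higher order in R, so low C_R (CSTR or dilute feed) favours S.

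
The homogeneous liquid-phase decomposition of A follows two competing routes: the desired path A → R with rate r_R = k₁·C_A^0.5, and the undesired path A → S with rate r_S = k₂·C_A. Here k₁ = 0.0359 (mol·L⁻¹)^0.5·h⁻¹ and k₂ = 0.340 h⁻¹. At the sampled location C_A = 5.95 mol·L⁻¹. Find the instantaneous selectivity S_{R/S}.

S_{R/S} = r_R/r_S = (k₁·C_A^0.5)/(k₂·C_A) = (k₁/k₂)·C_A^-0.5.
= (0.0359×5.950^0.5) / (0.340×5.950) = 0.08757/2.023 = 0.0433.
The undesired path is higher order in A, so low C_A (CSTR or dilute feed) favours R.

0.0433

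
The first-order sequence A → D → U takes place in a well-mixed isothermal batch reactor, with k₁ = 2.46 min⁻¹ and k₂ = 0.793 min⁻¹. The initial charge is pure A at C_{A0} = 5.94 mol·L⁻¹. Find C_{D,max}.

At the optimum, C_{D,max}/C_{A0} = (k₁/k₂)^[k₂/(k₂−k₁)].
= (2.46/0.793)^(0.793/(0.793−2.46)) = (3.102)^(-0.4757) = 0.5836.
C_{D,max} = 0.5836×5.94 = 3.47 mol·L⁻¹.

3.47 mol·L⁻¹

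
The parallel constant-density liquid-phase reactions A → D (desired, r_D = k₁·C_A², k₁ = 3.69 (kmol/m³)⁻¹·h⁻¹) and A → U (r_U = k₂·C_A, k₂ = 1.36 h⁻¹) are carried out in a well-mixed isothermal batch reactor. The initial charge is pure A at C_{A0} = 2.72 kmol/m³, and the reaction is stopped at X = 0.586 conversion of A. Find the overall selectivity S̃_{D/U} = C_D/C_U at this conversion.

4.96

C_A = C_{A0}(1−X) = 1.126 kmol/m³.
Along a PFR/batch, dC_U/dC_A = −r_U/(r_D+r_U) = −k₂/(k₂+k₁·C_A).
Integrating from C_{A0} to C_A: C_U = (1.36/3.69)·ln[(1.36+3.69·2.72)/(1.36+3.69·1.13)] = 0.3686·ln(11.40/5.515) = 0.2675 kmol/m³.
Then C_D = (C_{A0}−C_A) − C_U = 1.594 − 0.2675 = 1.326 kmol/m³.
S̃_{D/U} = C_D/C_U = 1.326/0.2675 = 4.96.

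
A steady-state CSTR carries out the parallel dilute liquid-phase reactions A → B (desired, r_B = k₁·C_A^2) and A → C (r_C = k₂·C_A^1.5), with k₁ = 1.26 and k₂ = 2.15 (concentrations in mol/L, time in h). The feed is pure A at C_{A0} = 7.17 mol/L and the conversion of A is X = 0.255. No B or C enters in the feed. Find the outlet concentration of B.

1.05 mol/L

Exit C_A = C_{A0}(1−X) = 7.17×0.745 = 5.342 mol/L.
In a CSTR the entire volume is at exit conditions, so r_B = 1.26×5.342^2 = 35.95 and r_C = 2.15×5.342^1.5 = 26.54.
Fraction of consumed A going to B: r_B/(r_B+r_C) = 0.5753.
C_B = 0.5753·C_{A0}·X = 0.5753×7.17×0.255 = 1.05 mol/L.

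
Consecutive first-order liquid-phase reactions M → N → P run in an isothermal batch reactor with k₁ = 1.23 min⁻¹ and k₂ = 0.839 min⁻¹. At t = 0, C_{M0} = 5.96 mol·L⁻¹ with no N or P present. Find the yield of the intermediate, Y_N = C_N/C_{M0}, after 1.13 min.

Solving the coupled first-order balances gives C_N(t) = [k₁/(k₂−k₁)]·C_{M0}·(e^(−k₁t) − e^(−k₂t)).
e^(−k₁t) = e^(−1.23×1.13) = e^(−1.390) = 0.2491; e^(−k₂t) = e^(−0.9481) = 0.3875.
C_N = 1.23×5.96/(0.839−1.23) × (0.2491−0.3875) = (-18.75)×(-0.1384) = 2.595 mol·L⁻¹.
Y_N = C_N/C_{M0} = 2.595/5.96 = 0.435.

0.435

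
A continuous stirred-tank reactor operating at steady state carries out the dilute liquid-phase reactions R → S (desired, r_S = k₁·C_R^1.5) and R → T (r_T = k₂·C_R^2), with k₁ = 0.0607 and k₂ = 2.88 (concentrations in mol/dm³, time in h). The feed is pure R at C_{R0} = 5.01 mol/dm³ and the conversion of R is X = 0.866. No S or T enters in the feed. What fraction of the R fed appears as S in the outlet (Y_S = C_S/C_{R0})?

0.0217

Exit C_R = C_{R0}(1−X) = 5.01×0.134 = 0.6713 mol/dm³.
A CSTR operates uniformly at the exit composition, giving r_S = 0.03339 and r_T = 1.298 (each k·C_R^n at C_R = 0.6713).
Fraction of consumed R going to S: r_S/(r_S+r_T) = 0.02508.
C_S = 0.02508·C_{R0}·X = 0.02508×5.01×0.866 = 0.109 mol/dm³; Y_S = C_S/C_{R0} = 0.0217.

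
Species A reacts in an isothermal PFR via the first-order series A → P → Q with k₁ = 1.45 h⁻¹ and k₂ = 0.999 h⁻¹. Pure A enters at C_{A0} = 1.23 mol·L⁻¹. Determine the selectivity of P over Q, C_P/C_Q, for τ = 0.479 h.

3.41

The intermediate concentration in a first-order A→B→C sequence is C_P = k₁C_{A0}(e^(−k₁τ) − e^(−k₂τ))/(k₂−k₁).
e^(−k₁τ) = e^(−1.45×0.479) = e^(−0.6946) = 0.4993; e^(−k₂τ) = e^(−0.4785) = 0.6197.
C_P = 1.45×1.23/(0.999−1.45) × (0.4993−0.6197) = (-3.955)×(-0.1204) = 0.4761 mol·L⁻¹.
C_A = C_{A0}e^(−k₁τ) = 0.6141 mol·L⁻¹, so C_Q = C_{A0}−C_A−C_P = 0.1397 mol·L⁻¹; C_P/C_Q = 3.41.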